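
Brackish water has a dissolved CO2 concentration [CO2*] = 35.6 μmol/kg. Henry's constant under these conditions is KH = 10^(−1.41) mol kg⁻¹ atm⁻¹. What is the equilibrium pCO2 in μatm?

pCO2 = 915 μatm

KH = 10^(−1.41) = 3.890×10^-2 mol kg⁻¹ atm⁻¹
pCO2 = [CO2*]/KH = 35.6×10^-6 / 3.890×10^-2 = 9.15×10^-4 atm = 915 μatm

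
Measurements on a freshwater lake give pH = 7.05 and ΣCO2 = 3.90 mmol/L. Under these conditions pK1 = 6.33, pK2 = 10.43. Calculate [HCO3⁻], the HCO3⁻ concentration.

[HCO3⁻] = 3.27 mmol/L

α₁ = 1 / (1 + [H⁺]/K1 + K2/[H⁺]) = 1 / (1 + 10^-0.72 + 10^-3.38)
   = 1 / (1 + 0.19055 + 0.00041687) = 1/1.1910 = 0.8397
[HCO3⁻] = α₁ × DIC = 0.8397 × 3.90 = 3.27 mmol/L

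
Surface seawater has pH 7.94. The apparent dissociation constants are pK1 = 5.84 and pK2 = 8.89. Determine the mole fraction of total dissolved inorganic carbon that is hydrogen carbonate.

α₁ = 1 / (1 + [H⁺]/K1 + K2/[H⁺]) = 1 / (1 + 10^-2.10 + 10^-0.95)
   = 1 / (1 + 0.0079433 + 0.11220) = 1/1.1201 = 0.8927

α₁ = 0.893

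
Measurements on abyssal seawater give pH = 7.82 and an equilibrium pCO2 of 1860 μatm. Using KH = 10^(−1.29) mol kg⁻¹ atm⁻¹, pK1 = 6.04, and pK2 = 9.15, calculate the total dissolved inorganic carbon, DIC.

DIC = 6.11 mmol/kg

[CO2*] = KH · pCO2 = 10^(−1.29) × 1860×10^-6 = 9.539×10^-5 mol/kg
α₀ = 1/(1 + K1/[H⁺] + K1K2/[H⁺]²) = 1/(1 + 10^+1.78 + 10^+0.45) = 0.01561
DIC = [CO2*]/α₀ = 9.539×10^-5 / 0.01561 = 6.11 mmol/kg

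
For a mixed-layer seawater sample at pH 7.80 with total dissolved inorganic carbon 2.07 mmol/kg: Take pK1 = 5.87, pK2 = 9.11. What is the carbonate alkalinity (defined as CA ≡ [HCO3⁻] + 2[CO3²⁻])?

CA = [HCO3⁻] + 2[CO3²⁻] = (α₁ + 2α₂)·DIC
At pH 7.80: [H⁺]/K1 = 10^-1.93 = 0.011749, K2/[H⁺] = 10^-1.31 = 0.048978
α₁ = 1/(1 + 0.011749 + 0.048978) = 1/1.0607 = 0.9427; α₂ = α₁·K2/[H⁺] = 0.04617
α₁ + 2α₂ = 1.0351
CA = 1.0351 × 2.07 = 2.14 mmol/kg

CA = 2.14 mmol/kg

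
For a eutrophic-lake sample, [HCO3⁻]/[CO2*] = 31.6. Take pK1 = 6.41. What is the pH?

From K1 = [H⁺][HCO3⁻]/[CO2*]:  pH = pK1 + log₁₀([HCO3⁻]/[CO2*])
log₁₀(31.6) = +1.500
pH = 6.41 + (+1.500) = 7.91

pH = 7.91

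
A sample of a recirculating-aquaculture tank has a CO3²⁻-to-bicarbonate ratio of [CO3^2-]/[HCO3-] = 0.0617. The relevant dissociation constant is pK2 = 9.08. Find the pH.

From K2 = [H⁺][CO3^2-]/[HCO3-]:  pH = pK2 + log₁₀([CO3^2-]/[HCO3-])
log₁₀(0.0617) = -1.210
pH = 9.08 + (-1.210) = 7.87

pH = 7.87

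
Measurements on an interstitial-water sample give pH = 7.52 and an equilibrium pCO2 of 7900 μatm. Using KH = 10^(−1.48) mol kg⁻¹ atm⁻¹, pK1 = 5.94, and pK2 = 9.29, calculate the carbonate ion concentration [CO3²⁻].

[CO2*] = KH · pCO2 = 10^(−1.48) × 7900×10^-6 = 2.616×10^-4 mol/kg
α₀ = 1/(1 + K1/[H⁺] + K1K2/[H⁺]²) = 1/(1 + 10^+1.58 + 10^-0.19) = 0.02521
DIC = [CO2*]/α₀ = 2.616×10^-4 / 0.02521 = 10.38 mmol/kg
[CO3²⁻] = α₂·DIC; α₂ = 0.01628, so [CO3²⁻] = 0.01628 × 10.38 = 0.169 mmol/kg

[CO3²⁻] = 0.169 mmol/kg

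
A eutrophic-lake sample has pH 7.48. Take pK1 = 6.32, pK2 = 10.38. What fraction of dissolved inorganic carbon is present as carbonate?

α₂ = 1 / (1 + [H⁺]/K2 + [H⁺]²/(K1K2)) = 1 / (1 + 10^+2.90 + 10^+1.74)
   = 1 / (1 + 794.33 + 54.954) = 1/850.28 = 0.001176

α₂ = 0.00118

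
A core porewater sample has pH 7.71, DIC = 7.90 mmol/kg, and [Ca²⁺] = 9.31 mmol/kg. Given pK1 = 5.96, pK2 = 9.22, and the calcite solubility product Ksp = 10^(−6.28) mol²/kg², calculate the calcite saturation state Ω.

α₂ = 1 / (1 + [H⁺]/K2 + [H⁺]²/(K1K2)) = 1 / (1 + 10^+1.51 + 10^-0.24)
   = 1 / (1 + 32.359 + 0.57544) = 1/33.935 = 0.02947
[CO3²⁻] = α₂ × DIC = 0.02947 × 7.90 = 0.2328 mmol/kg
Ksp = 10^(−6.28) = 5.248×10^-7
Ω = [Ca²⁺][CO3²⁻]/Ksp = (9.31×10^-3)(2.328×10^-4) / 5.248×10^-7 = 4.13

Ω = 4.13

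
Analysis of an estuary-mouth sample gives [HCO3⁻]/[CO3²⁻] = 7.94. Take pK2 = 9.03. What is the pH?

From K2 = [H⁺][CO3²⁻]/[HCO3⁻]:  pH = pK2 − log₁₀([HCO3⁻]/[CO3²⁻])
log₁₀(7.94) = +0.900
pH = 9.03 − (+0.900) = 8.13

pH = 8.13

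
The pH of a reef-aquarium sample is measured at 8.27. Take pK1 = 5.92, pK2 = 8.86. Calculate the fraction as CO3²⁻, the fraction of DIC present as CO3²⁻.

α₂ = 1 / (1 + [H⁺]/K2 + [H⁺]²/(K1K2)) = 1 / (1 + 10^+0.59 + 10^-1.76)
   = 1 / (1 + 3.8905 + 0.017378) = 1/4.9078 = 0.2038

α₂ = 0.204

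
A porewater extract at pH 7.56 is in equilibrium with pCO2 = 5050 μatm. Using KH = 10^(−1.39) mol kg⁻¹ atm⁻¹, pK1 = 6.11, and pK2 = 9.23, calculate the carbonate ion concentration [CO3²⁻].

[CO2*] = KH · pCO2 = 10^(−1.39) × 5050×10^-6 = 2.057×10^-4 mol/kg
α₀ = 1/(1 + K1/[H⁺] + K1K2/[H⁺]²) = 1/(1 + 10^+1.45 + 10^-0.22) = 0.03357
DIC = [CO2*]/α₀ = 2.057×10^-4 / 0.03357 = 6.128 mmol/kg
[CO3²⁻] = α₂·DIC; α₂ = 0.02023, so [CO3²⁻] = 0.02023 × 6.128 = 0.124 mmol/kg

[CO3²⁻] = 0.124 mmol/kg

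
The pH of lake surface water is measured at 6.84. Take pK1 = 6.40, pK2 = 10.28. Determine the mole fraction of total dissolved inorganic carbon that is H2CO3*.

α₀ = 0.266

α₀ = 1 / (1 + K1/[H⁺] + K1K2/[H⁺]²) = 1 / (1 + 10^+0.44 + 10^-3.00)
   = 1 / (1 + 2.7542 + 0.0010000) = 1/3.7552 = 0.2663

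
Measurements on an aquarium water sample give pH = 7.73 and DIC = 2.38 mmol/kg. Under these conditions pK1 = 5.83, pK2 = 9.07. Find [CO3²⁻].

[CO3²⁻] = 0.103 mmol/kg

α₂ = 1 / (1 + [H⁺]/K2 + [H⁺]²/(K1K2)) = 1 / (1 + 10^+1.34 + 10^-0.56)
   = 1 / (1 + 21.878 + 0.27542) = 1/23.153 = 0.04319
[CO3²⁻] = α₂ × DIC = 0.04319 × 2.38 = 0.103 mmol/kg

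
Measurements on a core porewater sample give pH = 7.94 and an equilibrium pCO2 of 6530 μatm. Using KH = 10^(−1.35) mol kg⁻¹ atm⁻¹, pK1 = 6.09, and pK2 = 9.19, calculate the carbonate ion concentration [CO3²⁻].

[CO2*] = KH · pCO2 = 10^(−1.35) × 6530×10^-6 = 2.917×10^-4 mol/kg
α₀ = 1/(1 + K1/[H⁺] + K1K2/[H⁺]²) = 1/(1 + 10^+1.85 + 10^+0.60) = 0.01320
DIC = [CO2*]/α₀ = 2.917×10^-4 / 0.01320 = 22.10 mmol/kg
[CO3²⁻] = α₂·DIC; α₂ = 0.05254, so [CO3²⁻] = 0.05254 × 22.10 = 1.16 mmol/kg

[CO3²⁻] = 1.16 mmol/kg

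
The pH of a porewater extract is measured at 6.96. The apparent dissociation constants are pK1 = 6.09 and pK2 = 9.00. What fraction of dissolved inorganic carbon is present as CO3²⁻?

α₂ = 1 / (1 + [H⁺]/K2 + [H⁺]²/(K1K2)) = 1 / (1 + 10^+2.04 + 10^+1.17)
   = 1 / (1 + 109.65 + 14.791) = 1/125.44 = 0.007972

α₂ = 0.00797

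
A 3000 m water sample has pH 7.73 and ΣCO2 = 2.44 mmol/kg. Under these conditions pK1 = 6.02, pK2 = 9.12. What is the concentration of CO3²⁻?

α₂ = 1 / (1 + [H⁺]/K2 + [H⁺]²/(K1K2)) = 1 / (1 + 10^+1.39 + 10^-0.32)
   = 1 / (1 + 24.547 + 0.47863) = 1/26.026 = 0.03842
[CO3²⁻] = α₂ × DIC = 0.03842 × 2.44 = 0.0938 mmol/kg

[CO3²⁻] = 0.0938 mmol/kg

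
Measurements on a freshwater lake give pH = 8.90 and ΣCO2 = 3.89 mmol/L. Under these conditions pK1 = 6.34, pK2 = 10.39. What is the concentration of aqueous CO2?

α₀ = 1 / (1 + K1/[H⁺] + K1K2/[H⁺]²) = 1 / (1 + 10^+2.56 + 10^+1.07)
   = 1 / (1 + 363.08 + 11.749) = 1/375.83 = 0.002661
[CO2*] = α₀ × DIC = 0.002661 × 3.89 = 0.0104 mmol/L = 10.4 μmol/L

[CO2*] = 10.4 μmol/L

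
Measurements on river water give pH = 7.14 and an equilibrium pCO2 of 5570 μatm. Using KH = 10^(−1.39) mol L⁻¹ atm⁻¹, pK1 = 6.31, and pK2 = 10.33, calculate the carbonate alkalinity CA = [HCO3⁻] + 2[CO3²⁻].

[CO2*] = KH · pCO2 = 10^(−1.39) × 5570×10^-6 = 2.269×10^-4 mol/L
α₀ = 1/(1 + K1/[H⁺] + K1K2/[H⁺]²) = 1/(1 + 10^+0.83 + 10^-2.36) = 0.1288
DIC = [CO2*]/α₀ = 2.269×10^-4 / 0.1288 = 1.762 mmol/L
CA = (α₁ + 2α₂)·DIC = (0.8707 + 2×0.0005621) × 1.762 = 1.54 mmol/L

CA = 1.54 mmol/L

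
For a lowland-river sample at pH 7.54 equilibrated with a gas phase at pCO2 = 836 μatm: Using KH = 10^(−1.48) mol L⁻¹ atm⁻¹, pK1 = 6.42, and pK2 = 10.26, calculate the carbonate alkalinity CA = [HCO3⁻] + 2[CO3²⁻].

CA = 0.366 mmol/L

[CO2*] = KH · pCO2 = 10^(−1.48) × 836×10^-6 = 2.768×10^-5 mol/L
α₀ = 1/(1 + K1/[H⁺] + K1K2/[H⁺]²) = 1/(1 + 10^+1.12 + 10^-1.60) = 0.07038
DIC = [CO2*]/α₀ = 2.768×10^-5 / 0.07038 = 0.3933 mmol/L
CA = (α₁ + 2α₂)·DIC = (0.9278 + 2×0.001768) × 0.3933 = 0.366 mmol/L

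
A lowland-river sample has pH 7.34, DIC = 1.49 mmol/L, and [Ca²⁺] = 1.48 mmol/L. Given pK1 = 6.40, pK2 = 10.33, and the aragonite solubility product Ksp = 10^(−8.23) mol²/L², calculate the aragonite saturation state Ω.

α₂ = 1 / (1 + [H⁺]/K2 + [H⁺]²/(K1K2)) = 1 / (1 + 10^+2.99 + 10^+2.05)
   = 1 / (1 + 977.24 + 112.20) = 1/1090.4 = 0.0009171
[CO3²⁻] = α₂ × DIC = 0.0009171 × 1.49 = 0.001366 mmol/L = 1.366 μmol/L
Ksp = 10^(−8.23) = 5.888×10^-9
Ω = [Ca²⁺][CO3²⁻]/Ksp = (1.48×10^-3)(1.366×10^-6) / 5.888×10^-9 = 0.343

Ω = 0.343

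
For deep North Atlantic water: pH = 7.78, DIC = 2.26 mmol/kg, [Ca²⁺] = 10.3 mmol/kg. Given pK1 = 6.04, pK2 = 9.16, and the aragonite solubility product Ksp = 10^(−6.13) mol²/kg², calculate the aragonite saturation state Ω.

α₂ = 1 / (1 + [H⁺]/K2 + [H⁺]²/(K1K2)) = 1 / (1 + 10^+1.38 + 10^-0.36)
   = 1 / (1 + 23.988 + 0.43652) = 1/25.425 = 0.03933
[CO3²⁻] = α₂ × DIC = 0.03933 × 2.26 = 0.08889 mmol/kg
Ksp = 10^(−6.13) = 7.413×10^-7
Ω = [Ca²⁺][CO3²⁻]/Ksp = (10.3×10^-3)(8.889×10^-5) / 7.413×10^-7 = 1.24

Ω = 1.24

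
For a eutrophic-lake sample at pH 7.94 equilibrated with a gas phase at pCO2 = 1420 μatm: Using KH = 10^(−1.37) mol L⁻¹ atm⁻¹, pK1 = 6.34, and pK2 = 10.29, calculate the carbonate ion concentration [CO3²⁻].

[CO2*] = KH · pCO2 = 10^(−1.37) × 1420×10^-6 = 6.057×10^-5 mol/L
α₀ = 1/(1 + K1/[H⁺] + K1K2/[H⁺]²) = 1/(1 + 10^+1.60 + 10^-0.75) = 0.02440
DIC = [CO2*]/α₀ = 6.057×10^-5 / 0.02440 = 2.483 mmol/L
[CO3²⁻] = α₂·DIC; α₂ = 0.004338, so [CO3²⁻] = 0.004338 × 2.483 = 0.0108 mmol/L = 10.8 μmol/L

[CO3²⁻] = 10.8 μmol/L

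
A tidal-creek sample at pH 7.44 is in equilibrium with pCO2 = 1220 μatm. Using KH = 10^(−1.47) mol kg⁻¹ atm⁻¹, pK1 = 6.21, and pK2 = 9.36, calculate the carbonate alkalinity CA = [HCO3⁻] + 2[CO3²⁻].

CA = 0.719 mmol/kg

[CO2*] = KH · pCO2 = 10^(−1.47) × 1220×10^-6 = 4.134×10^-5 mol/kg
α₀ = 1/(1 + K1/[H⁺] + K1K2/[H⁺]²) = 1/(1 + 10^+1.23 + 10^-0.69) = 0.05499
DIC = [CO2*]/α₀ = 4.134×10^-5 / 0.05499 = 0.7518 mmol/kg
CA = (α₁ + 2α₂)·DIC = (0.9338 + 2×0.01123) × 0.7518 = 0.719 mmol/kg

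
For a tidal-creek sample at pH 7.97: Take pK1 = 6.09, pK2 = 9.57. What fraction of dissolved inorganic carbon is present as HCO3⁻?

α₁ = 1 / (1 + [H⁺]/K1 + K2/[H⁺]) = 1 / (1 + 10^-1.88 + 10^-1.60)
   = 1 / (1 + 0.013183 + 0.025119) = 1/1.0383 = 0.9631

α₁ = 0.963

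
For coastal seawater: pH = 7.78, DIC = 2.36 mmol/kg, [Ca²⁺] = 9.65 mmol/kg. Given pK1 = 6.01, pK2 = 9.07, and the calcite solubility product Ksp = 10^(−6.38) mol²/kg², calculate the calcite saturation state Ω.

α₂ = 1 / (1 + [H⁺]/K2 + [H⁺]²/(K1K2)) = 1 / (1 + 10^+1.29 + 10^-0.48)
   = 1 / (1 + 19.498 + 0.33113) = 1/20.830 = 0.04801
[CO3²⁻] = α₂ × DIC = 0.04801 × 2.36 = 0.1133 mmol/kg
Ksp = 10^(−6.38) = 4.169×10^-7
Ω = [Ca²⁺][CO3²⁻]/Ksp = (9.65×10^-3)(1.133×10^-4) / 4.169×10^-7 = 2.62

Ω = 2.62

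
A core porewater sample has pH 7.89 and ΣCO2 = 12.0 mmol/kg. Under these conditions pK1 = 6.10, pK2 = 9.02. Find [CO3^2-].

α₂ = 1 / (1 + [H⁺]/K2 + [H⁺]²/(K1K2)) = 1 / (1 + 10^+1.13 + 10^-0.66)
   = 1 / (1 + 13.490 + 0.21878) = 1/14.708 = 0.06799
[CO3²⁻] = α₂ × DIC = 0.06799 × 12.0 = 0.816 mmol/kg

[CO3²⁻] = 0.816 mmol/kg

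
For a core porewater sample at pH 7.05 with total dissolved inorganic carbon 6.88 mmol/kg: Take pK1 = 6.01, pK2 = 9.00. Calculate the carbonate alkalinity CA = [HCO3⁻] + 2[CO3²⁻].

CA = 6.38 mmol/kg

CA = [HCO3⁻] + 2[CO3²⁻] = (α₁ + 2α₂)·DIC
At pH 7.05: [H⁺]/K1 = 10^-1.04 = 0.091201, K2/[H⁺] = 10^-1.95 = 0.011220
α₁ = 1/(1 + 0.091201 + 0.011220) = 1/1.1024 = 0.9071; α₂ = α₁·K2/[H⁺] = 0.01018
α₁ + 2α₂ = 0.9274
CA = 0.9274 × 6.88 = 6.38 mmol/kg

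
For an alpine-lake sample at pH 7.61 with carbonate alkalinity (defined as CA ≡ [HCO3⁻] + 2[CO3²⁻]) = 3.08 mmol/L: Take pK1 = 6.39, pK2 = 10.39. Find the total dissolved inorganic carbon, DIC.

CA = [HCO3⁻] + 2[CO3²⁻] = (α₁ + 2α₂)·DIC
At pH 7.61: [H⁺]/K1 = 10^-1.22 = 0.060256, K2/[H⁺] = 10^-2.78 = 0.0016596
α₁ = 1/(1 + 0.060256 + 0.0016596) = 1/1.0619 = 0.9417; α₂ = α₁·K2/[H⁺] = 0.001563
α₁ + 2α₂ = 0.9448
DIC = CA / (α₁ + 2α₂) = 3.08 / 0.9448 = 3.26 mmol/L

DIC = 3.26 mmol/L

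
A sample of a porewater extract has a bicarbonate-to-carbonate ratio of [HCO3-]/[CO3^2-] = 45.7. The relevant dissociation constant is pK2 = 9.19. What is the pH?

From K2 = [H⁺][CO3^2-]/[HCO3-]:  pH = pK2 − log₁₀([HCO3-]/[CO3^2-])
log₁₀(45.7) = +1.660
pH = 9.19 − (+1.660) = 7.53

pH = 7.53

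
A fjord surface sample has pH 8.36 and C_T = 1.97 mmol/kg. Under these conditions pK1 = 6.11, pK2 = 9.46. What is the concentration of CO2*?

α₀ = 1 / (1 + K1/[H⁺] + K1K2/[H⁺]²) = 1 / (1 + 10^+2.25 + 10^+1.15)
   = 1 / (1 + 177.83 + 14.125) = 1/192.95 = 0.005183
[CO2*] = α₀ × DIC = 0.005183 × 1.97 = 0.0102 mmol/kg = 10.2 μmol/kg

[CO2*] = 10.2 μmol/kg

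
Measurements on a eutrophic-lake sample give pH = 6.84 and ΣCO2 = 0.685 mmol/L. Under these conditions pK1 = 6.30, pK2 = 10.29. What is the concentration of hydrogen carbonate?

α₁ = 1 / (1 + [H⁺]/K1 + K2/[H⁺]) = 1 / (1 + 10^-0.54 + 10^-3.45)
   = 1 / (1 + 0.28840 + 0.00035481) = 1/1.2888 = 0.7759
[HCO3⁻] = α₁ × DIC = 0.7759 × 0.685 = 0.532 mmol/L

[HCO3⁻] = 0.532 mmol/L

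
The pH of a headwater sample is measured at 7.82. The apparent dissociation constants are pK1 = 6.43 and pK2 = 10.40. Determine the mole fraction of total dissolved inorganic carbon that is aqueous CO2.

α₀ = 1 / (1 + K1/[H⁺] + K1K2/[H⁺]²) = 1 / (1 + 10^+1.39 + 10^-1.19)
   = 1 / (1 + 24.547 + 0.064565) = 1/25.612 = 0.03904

α₀ = 0.0390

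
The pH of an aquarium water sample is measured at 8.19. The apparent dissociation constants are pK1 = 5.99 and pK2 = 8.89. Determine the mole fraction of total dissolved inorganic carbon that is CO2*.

α₀ = 1 / (1 + K1/[H⁺] + K1K2/[H⁺]²) = 1 / (1 + 10^+2.20 + 10^+1.50)
   = 1 / (1 + 158.49 + 31.623) = 1/191.11 = 0.005233

α₀ = 0.00523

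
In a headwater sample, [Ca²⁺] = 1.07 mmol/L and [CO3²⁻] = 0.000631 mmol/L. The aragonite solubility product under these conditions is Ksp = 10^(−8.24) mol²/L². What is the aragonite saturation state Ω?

Ksp = 10^(−8.24) = 5.754×10^-9
Ω = [Ca²⁺][CO3²⁻]/Ksp = (1.07×10^-3)(0.000631×10^-3) / 5.754×10^-9 = 0.117

Ω = 0.117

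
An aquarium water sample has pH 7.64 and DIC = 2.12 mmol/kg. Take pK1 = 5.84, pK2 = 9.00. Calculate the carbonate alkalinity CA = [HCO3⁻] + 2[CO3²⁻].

CA = [HCO3⁻] + 2[CO3²⁻] = (α₁ + 2α₂)·DIC
At pH 7.64: [H⁺]/K1 = 10^-1.80 = 0.015849, K2/[H⁺] = 10^-1.36 = 0.043652
α₁ = 1/(1 + 0.015849 + 0.043652) = 1/1.0595 = 0.9438; α₂ = α₁·K2/[H⁺] = 0.04120
α₁ + 2α₂ = 1.0262
CA = 1.0262 × 2.12 = 2.18 mmol/kg

CA = 2.18 mmol/kg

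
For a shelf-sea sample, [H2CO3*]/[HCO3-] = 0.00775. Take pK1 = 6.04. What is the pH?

From K1 = [H⁺][HCO3-]/[H2CO3*]:  pH = pK1 − log₁₀([H2CO3*]/[HCO3-])
log₁₀(0.00775) = -2.111
pH = 6.04 − (-2.111) = 8.15

pH = 8.15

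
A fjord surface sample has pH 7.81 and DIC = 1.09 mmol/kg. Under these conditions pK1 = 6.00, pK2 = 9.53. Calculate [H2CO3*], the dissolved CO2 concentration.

[CO2*] = 16.3 μmol/kg

α₀ = 1 / (1 + K1/[H⁺] + K1K2/[H⁺]²) = 1 / (1 + 10^+1.81 + 10^+0.09)
   = 1 / (1 + 64.565 + 1.2303) = 1/66.796 = 0.01497
[CO2*] = α₀ × DIC = 0.01497 × 1.09 = 0.0163 mmol/kg = 16.3 μmol/kg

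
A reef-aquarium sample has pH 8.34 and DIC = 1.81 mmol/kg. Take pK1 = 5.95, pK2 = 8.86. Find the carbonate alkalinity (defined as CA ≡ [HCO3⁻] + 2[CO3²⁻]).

CA = [HCO3⁻] + 2[CO3²⁻] = (α₁ + 2α₂)·DIC
At pH 8.34: [H⁺]/K1 = 10^-2.39 = 0.0040738, K2/[H⁺] = 10^-0.52 = 0.30200
α₁ = 1/(1 + 0.0040738 + 0.30200) = 1/1.3061 = 0.7657; α₂ = α₁·K2/[H⁺] = 0.2312
α₁ + 2α₂ = 1.2281
CA = 1.2281 × 1.81 = 2.22 mmol/kg

CA = 2.22 mmol/kg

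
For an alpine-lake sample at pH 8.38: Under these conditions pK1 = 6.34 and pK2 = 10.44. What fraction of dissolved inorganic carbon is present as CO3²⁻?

α₂ = 0.00856

α₂ = 1 / (1 + [H⁺]/K2 + [H⁺]²/(K1K2)) = 1 / (1 + 10^+2.06 + 10^+0.02)
   = 1 / (1 + 114.82 + 1.0471) = 1/116.86 = 0.008557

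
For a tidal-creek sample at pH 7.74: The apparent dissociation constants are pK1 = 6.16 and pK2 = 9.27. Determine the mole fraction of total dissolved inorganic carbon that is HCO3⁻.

α₁ = 0.947

α₁ = 1 / (1 + [H⁺]/K1 + K2/[H⁺]) = 1 / (1 + 10^-1.58 + 10^-1.53)
   = 1 / (1 + 0.026303 + 0.029512) = 1/1.0558 = 0.9471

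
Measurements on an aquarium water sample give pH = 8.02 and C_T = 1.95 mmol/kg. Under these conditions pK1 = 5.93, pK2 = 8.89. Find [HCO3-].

[HCO3⁻] = 1.71 mmol/kg

α₁ = 1 / (1 + [H⁺]/K1 + K2/[H⁺]) = 1 / (1 + 10^-2.09 + 10^-0.87)
   = 1 / (1 + 0.0081283 + 0.13490) = 1/1.1430 = 0.8749
[HCO3⁻] = α₁ × DIC = 0.8749 × 1.95 = 1.71 mmol/kg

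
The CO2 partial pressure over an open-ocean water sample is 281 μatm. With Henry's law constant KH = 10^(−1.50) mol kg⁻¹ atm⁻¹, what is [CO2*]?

KH = 10^(−1.50) = 3.162×10^-2 mol kg⁻¹ atm⁻¹
[CO2*] = KH · pCO2 = 3.162×10^-2 × 281×10^-6 atm = 8.89×10^-6 mol/kg

[CO2*] = 8.89 μmol/kg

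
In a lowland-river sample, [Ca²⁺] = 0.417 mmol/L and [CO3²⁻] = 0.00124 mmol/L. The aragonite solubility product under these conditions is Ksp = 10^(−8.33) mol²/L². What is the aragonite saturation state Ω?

Ω = 0.111

Ksp = 10^(−8.33) = 4.677×10^-9
Ω = [Ca²⁺][CO3²⁻]/Ksp = (0.417×10^-3)(0.00124×10^-3) / 4.677×10^-9 = 0.111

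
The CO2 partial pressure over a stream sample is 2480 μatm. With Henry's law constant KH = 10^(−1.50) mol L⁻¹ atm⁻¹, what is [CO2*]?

[CO2*] = 78.4 μmol/L

KH = 10^(−1.50) = 3.162×10^-2 mol L⁻¹ atm⁻¹
[CO2*] = KH · pCO2 = 3.162×10^-2 × 2480×10^-6 atm = 7.84×10^-5 mol/L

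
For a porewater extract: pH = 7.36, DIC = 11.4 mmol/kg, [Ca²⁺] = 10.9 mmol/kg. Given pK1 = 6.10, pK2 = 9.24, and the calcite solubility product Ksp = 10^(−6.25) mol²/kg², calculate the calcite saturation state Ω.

α₂ = 1 / (1 + [H⁺]/K2 + [H⁺]²/(K1K2)) = 1 / (1 + 10^+1.88 + 10^+0.62)
   = 1 / (1 + 75.858 + 4.1687) = 1/81.026 = 0.01234
[CO3²⁻] = α₂ × DIC = 0.01234 × 11.4 = 0.1407 mmol/kg
Ksp = 10^(−6.25) = 5.623×10^-7
Ω = [Ca²⁺][CO3²⁻]/Ksp = (10.9×10^-3)(1.407×10^-4) / 5.623×10^-7 = 2.73

Ω = 2.73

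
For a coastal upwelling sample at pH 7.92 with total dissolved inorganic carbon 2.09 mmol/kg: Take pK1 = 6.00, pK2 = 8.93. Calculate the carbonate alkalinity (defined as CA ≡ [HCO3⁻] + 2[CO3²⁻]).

CA = [HCO3⁻] + 2[CO3²⁻] = (α₁ + 2α₂)·DIC
At pH 7.92: [H⁺]/K1 = 10^-1.92 = 0.012023, K2/[H⁺] = 10^-1.01 = 0.097724
α₁ = 1/(1 + 0.012023 + 0.097724) = 1/1.1097 = 0.9011; α₂ = α₁·K2/[H⁺] = 0.08806
α₁ + 2α₂ = 1.0772
CA = 1.0772 × 2.09 = 2.25 mmol/kg

CA = 2.25 mmol/kg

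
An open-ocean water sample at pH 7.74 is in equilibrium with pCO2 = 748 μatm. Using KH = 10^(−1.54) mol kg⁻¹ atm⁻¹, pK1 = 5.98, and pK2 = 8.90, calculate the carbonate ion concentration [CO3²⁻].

[CO3²⁻] = 0.0859 mmol/kg

[CO2*] = KH · pCO2 = 10^(−1.54) × 748×10^-6 = 2.157×10^-5 mol/kg
α₀ = 1/(1 + K1/[H⁺] + K1K2/[H⁺]²) = 1/(1 + 10^+1.76 + 10^+0.60) = 0.01599
DIC = [CO2*]/α₀ = 2.157×10^-5 / 0.01599 = 1.349 mmol/kg
[CO3²⁻] = α₂·DIC; α₂ = 0.06367, so [CO3²⁻] = 0.06367 × 1.349 = 0.0859 mmol/kg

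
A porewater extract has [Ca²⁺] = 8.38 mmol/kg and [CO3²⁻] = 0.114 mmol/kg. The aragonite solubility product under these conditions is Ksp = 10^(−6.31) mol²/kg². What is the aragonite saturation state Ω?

Ω = 1.95

Ksp = 10^(−6.31) = 4.898×10^-7
Ω = [Ca²⁺][CO3²⁻]/Ksp = (8.38×10^-3)(0.114×10^-3) / 4.898×10^-7 = 1.95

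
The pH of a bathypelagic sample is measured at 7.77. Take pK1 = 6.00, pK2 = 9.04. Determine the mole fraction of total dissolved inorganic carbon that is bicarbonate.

α₁ = 1 / (1 + [H⁺]/K1 + K2/[H⁺]) = 1 / (1 + 10^-1.77 + 10^-1.27)
   = 1 / (1 + 0.016982 + 0.053703) = 1/1.0707 = 0.9340

α₁ = 0.934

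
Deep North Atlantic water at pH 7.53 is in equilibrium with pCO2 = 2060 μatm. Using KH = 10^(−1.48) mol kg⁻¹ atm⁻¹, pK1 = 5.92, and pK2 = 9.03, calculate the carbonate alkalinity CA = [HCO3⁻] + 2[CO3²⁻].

[CO2*] = KH · pCO2 = 10^(−1.48) × 2060×10^-6 = 6.821×10^-5 mol/kg
α₀ = 1/(1 + K1/[H⁺] + K1K2/[H⁺]²) = 1/(1 + 10^+1.61 + 10^+0.11) = 0.02324
DIC = [CO2*]/α₀ = 6.821×10^-5 / 0.02324 = 2.935 mmol/kg
CA = (α₁ + 2α₂)·DIC = (0.9468 + 2×0.02994) × 2.935 = 2.95 mmol/kg

CA = 2.95 mmol/kg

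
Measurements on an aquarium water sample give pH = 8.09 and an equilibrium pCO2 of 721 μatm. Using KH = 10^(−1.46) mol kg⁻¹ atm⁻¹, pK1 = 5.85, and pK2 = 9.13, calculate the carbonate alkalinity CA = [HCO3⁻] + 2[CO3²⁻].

CA = 5.14 mmol/kg

[CO2*] = KH · pCO2 = 10^(−1.46) × 721×10^-6 = 2.500×10^-5 mol/kg
α₀ = 1/(1 + K1/[H⁺] + K1K2/[H⁺]²) = 1/(1 + 10^+2.24 + 10^+1.20) = 0.005246
DIC = [CO2*]/α₀ = 2.500×10^-5 / 0.005246 = 4.766 mmol/kg
CA = (α₁ + 2α₂)·DIC = (0.9116 + 2×0.08314) × 4.766 = 5.14 mmol/kg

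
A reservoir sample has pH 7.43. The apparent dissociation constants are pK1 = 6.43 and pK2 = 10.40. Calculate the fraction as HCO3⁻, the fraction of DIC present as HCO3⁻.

α₁ = 0.908

α₁ = 1 / (1 + [H⁺]/K1 + K2/[H⁺]) = 1 / (1 + 10^-1.00 + 10^-2.97)
   = 1 / (1 + 0.10000 + 0.0010715) = 1/1.1011 = 0.9082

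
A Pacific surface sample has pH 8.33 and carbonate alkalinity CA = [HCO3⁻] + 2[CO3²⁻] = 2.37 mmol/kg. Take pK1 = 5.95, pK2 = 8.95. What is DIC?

DIC = 1.99 mmol/kg

CA = [HCO3⁻] + 2[CO3²⁻] = (α₁ + 2α₂)·DIC
At pH 8.33: [H⁺]/K1 = 10^-2.38 = 0.0041687, K2/[H⁺] = 10^-0.62 = 0.23988
α₁ = 1/(1 + 0.0041687 + 0.23988) = 1/1.2441 = 0.8038; α₂ = α₁·K2/[H⁺] = 0.1928
α₁ + 2α₂ = 1.1895
DIC = CA / (α₁ + 2α₂) = 2.37 / 1.1895 = 1.99 mmol/kg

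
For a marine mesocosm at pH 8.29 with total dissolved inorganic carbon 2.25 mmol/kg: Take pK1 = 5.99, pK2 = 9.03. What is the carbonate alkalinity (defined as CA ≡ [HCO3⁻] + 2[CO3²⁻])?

CA = [HCO3⁻] + 2[CO3²⁻] = (α₁ + 2α₂)·DIC
At pH 8.29: [H⁺]/K1 = 10^-2.30 = 0.0050119, K2/[H⁺] = 10^-0.74 = 0.18197
α₁ = 1/(1 + 0.0050119 + 0.18197) = 1/1.1870 = 0.8425; α₂ = α₁·K2/[H⁺] = 0.1533
α₁ + 2α₂ = 1.1491
CA = 1.1491 × 2.25 = 2.59 mmol/kg

CA = 2.59 mmol/kg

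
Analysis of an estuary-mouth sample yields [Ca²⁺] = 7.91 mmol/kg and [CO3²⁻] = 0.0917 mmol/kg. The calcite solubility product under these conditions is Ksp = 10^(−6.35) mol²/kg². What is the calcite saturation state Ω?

Ksp = 10^(−6.35) = 4.467×10^-7
Ω = [Ca²⁺][CO3²⁻]/Ksp = (7.91×10^-3)(0.0917×10^-3) / 4.467×10^-7 = 1.62

Ω = 1.62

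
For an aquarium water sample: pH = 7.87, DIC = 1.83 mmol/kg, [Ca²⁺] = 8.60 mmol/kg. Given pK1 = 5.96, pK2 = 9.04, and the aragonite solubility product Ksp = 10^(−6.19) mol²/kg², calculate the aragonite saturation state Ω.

Ω = 1.53

α₂ = 1 / (1 + [H⁺]/K2 + [H⁺]²/(K1K2)) = 1 / (1 + 10^+1.17 + 10^-0.74)
   = 1 / (1 + 14.791 + 0.18197) = 1/15.973 = 0.06261
[CO3²⁻] = α₂ × DIC = 0.06261 × 1.83 = 0.1146 mmol/kg
Ksp = 10^(−6.19) = 6.457×10^-7
Ω = [Ca²⁺][CO3²⁻]/Ksp = (8.60×10^-3)(1.146×10^-4) / 6.457×10^-7 = 1.53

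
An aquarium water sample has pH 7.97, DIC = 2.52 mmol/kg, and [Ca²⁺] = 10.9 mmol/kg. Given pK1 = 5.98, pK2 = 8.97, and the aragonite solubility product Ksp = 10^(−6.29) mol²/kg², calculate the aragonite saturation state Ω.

Ω = 4.82

α₂ = 1 / (1 + [H⁺]/K2 + [H⁺]²/(K1K2)) = 1 / (1 + 10^+1.00 + 10^-0.99)
   = 1 / (1 + 10.000 + 0.10233) = 1/11.102 = 0.09007
[CO3²⁻] = α₂ × DIC = 0.09007 × 2.52 = 0.2270 mmol/kg
Ksp = 10^(−6.29) = 5.129×10^-7
Ω = [Ca²⁺][CO3²⁻]/Ksp = (10.9×10^-3)(2.270×10^-4) / 5.129×10^-7 = 4.82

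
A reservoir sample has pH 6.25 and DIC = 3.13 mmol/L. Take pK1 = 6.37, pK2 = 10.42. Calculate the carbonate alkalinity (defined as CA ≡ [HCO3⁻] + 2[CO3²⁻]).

CA = 1.35 mmol/L

CA = [HCO3⁻] + 2[CO3²⁻] = (α₁ + 2α₂)·DIC
At pH 6.25: [H⁺]/K1 = 10^0.12 = 1.3183, K2/[H⁺] = 10^-4.17 = 6.7608×10^-5
α₁ = 1/(1 + 1.3183 + 6.7608×10^-5) = 1/2.3183 = 0.4313; α₂ = α₁·K2/[H⁺] = 2.916×10^-5
α₁ + 2α₂ = 0.4314
CA = 0.4314 × 3.13 = 1.35 mmol/L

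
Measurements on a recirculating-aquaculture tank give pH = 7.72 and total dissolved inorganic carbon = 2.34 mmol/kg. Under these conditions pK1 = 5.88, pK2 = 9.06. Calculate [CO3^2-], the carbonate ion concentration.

[CO3²⁻] = 0.101 mmol/kg

α₂ = 1 / (1 + [H⁺]/K2 + [H⁺]²/(K1K2)) = 1 / (1 + 10^+1.34 + 10^-0.50)
   = 1 / (1 + 21.878 + 0.31623) = 1/23.194 = 0.04311
[CO3²⁻] = α₂ × DIC = 0.04311 × 2.34 = 0.101 mmol/kg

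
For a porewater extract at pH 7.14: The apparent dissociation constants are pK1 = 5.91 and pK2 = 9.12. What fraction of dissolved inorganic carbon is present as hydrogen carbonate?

α₁ = 1 / (1 + [H⁺]/K1 + K2/[H⁺]) = 1 / (1 + 10^-1.23 + 10^-1.98)
   = 1 / (1 + 0.058884 + 0.010471) = 1/1.0694 = 0.9351

α₁ = 0.935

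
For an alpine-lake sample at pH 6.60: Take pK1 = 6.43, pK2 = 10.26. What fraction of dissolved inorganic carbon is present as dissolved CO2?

α₀ = 0.403

α₀ = 1 / (1 + K1/[H⁺] + K1K2/[H⁺]²) = 1 / (1 + 10^+0.17 + 10^-3.49)
   = 1 / (1 + 1.4791 + 0.00032359) = 1/2.4794 = 0.4033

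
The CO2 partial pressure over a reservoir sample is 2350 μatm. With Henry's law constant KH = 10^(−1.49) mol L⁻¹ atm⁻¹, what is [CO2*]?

[CO2*] = 76.0 μmol/L

KH = 10^(−1.49) = 3.236×10^-2 mol L⁻¹ atm⁻¹
[CO2*] = KH · pCO2 = 3.236×10^-2 × 2350×10^-6 atm = 7.60×10^-5 mol/L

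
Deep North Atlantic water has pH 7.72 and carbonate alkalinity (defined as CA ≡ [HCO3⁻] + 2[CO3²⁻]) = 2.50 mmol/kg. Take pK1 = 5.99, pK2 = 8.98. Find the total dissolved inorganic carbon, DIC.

CA = [HCO3⁻] + 2[CO3²⁻] = (α₁ + 2α₂)·DIC
At pH 7.72: [H⁺]/K1 = 10^-1.73 = 0.018621, K2/[H⁺] = 10^-1.26 = 0.054954
α₁ = 1/(1 + 0.018621 + 0.054954) = 1/1.0736 = 0.9315; α₂ = α₁·K2/[H⁺] = 0.05119
α₁ + 2α₂ = 1.0338
DIC = CA / (α₁ + 2α₂) = 2.50 / 1.0338 = 2.42 mmol/kg

DIC = 2.42 mmol/kg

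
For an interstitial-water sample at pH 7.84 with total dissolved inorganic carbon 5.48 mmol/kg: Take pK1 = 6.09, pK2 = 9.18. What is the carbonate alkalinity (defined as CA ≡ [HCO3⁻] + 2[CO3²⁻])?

CA = [HCO3⁻] + 2[CO3²⁻] = (α₁ + 2α₂)·DIC
At pH 7.84: [H⁺]/K1 = 10^-1.75 = 0.017783, K2/[H⁺] = 10^-1.34 = 0.045709
α₁ = 1/(1 + 0.017783 + 0.045709) = 1/1.0635 = 0.9403; α₂ = α₁·K2/[H⁺] = 0.04298
α₁ + 2α₂ = 1.0263
CA = 1.0263 × 5.48 = 5.62 mmol/kg

CA = 5.62 mmol/kg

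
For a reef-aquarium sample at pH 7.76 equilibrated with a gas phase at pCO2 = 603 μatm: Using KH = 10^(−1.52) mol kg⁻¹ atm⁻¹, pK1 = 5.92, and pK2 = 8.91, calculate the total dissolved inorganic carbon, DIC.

DIC = 1.37 mmol/kg

[CO2*] = KH · pCO2 = 10^(−1.52) × 603×10^-6 = 1.821×10^-5 mol/kg
α₀ = 1/(1 + K1/[H⁺] + K1K2/[H⁺]²) = 1/(1 + 10^+1.84 + 10^+0.69) = 0.01332
DIC = [CO2*]/α₀ = 1.821×10^-5 / 0.01332 = 1.37 mmol/kg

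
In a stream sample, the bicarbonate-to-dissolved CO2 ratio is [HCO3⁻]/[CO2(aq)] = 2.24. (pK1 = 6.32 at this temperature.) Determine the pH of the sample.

From K1 = [H⁺][HCO3⁻]/[CO2(aq)]:  pH = pK1 + log₁₀([HCO3⁻]/[CO2(aq)])
log₁₀(2.24) = +0.350
pH = 6.32 + (+0.350) = 6.67

pH = 6.67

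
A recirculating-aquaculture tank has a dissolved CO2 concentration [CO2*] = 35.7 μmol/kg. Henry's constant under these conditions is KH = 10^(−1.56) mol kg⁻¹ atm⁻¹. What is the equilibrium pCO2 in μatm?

pCO2 = 1300 μatm

KH = 10^(−1.56) = 2.754×10^-2 mol kg⁻¹ atm⁻¹
pCO2 = [CO2*]/KH = 35.7×10^-6 / 2.754×10^-2 = 1.30×10^-3 atm = 1300 μatm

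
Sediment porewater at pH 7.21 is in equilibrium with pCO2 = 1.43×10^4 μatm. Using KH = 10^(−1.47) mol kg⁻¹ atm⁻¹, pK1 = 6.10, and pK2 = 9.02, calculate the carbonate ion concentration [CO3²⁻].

[CO2*] = KH · pCO2 = 10^(−1.47) × 1.43×10^4×10^-6 = 4.845×10^-4 mol/kg
α₀ = 1/(1 + K1/[H⁺] + K1K2/[H⁺]²) = 1/(1 + 10^+1.11 + 10^-0.70) = 0.07101
DIC = [CO2*]/α₀ = 4.845×10^-4 / 0.07101 = 6.823 mmol/kg
[CO3²⁻] = α₂·DIC; α₂ = 0.01417, so [CO3²⁻] = 0.01417 × 6.823 = 0.0967 mmol/kg

[CO3²⁻] = 0.0967 mmol/kg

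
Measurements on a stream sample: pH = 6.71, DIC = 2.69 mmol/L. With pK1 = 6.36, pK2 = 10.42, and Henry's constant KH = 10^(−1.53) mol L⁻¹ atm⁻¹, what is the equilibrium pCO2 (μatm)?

pCO2 = 2.81×10^4 μatm

α₀ = 1 / (1 + K1/[H⁺] + K1K2/[H⁺]²) = 1 / (1 + 10^+0.35 + 10^-3.36)
   = 1 / (1 + 2.2387 + 0.00043652) = 1/3.2392 = 0.3087
[CO2*] = α₀ × DIC = 0.3087 × 2.69 = 0.8305 mmol/L
pCO2 = [CO2*]/KH = 8.305×10^-4 / 2.951×10^-2 = 2.81×10^4 μatm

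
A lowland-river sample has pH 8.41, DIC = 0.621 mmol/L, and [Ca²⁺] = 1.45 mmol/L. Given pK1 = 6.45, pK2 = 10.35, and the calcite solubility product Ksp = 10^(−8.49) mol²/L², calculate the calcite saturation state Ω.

α₂ = 1 / (1 + [H⁺]/K2 + [H⁺]²/(K1K2)) = 1 / (1 + 10^+1.94 + 10^-0.02)
   = 1 / (1 + 87.096 + 0.95499) = 1/89.051 = 0.01123
[CO3²⁻] = α₂ × DIC = 0.01123 × 0.621 = 0.006974 mmol/L = 6.974 μmol/L
Ksp = 10^(−8.49) = 3.236×10^-9
Ω = [Ca²⁺][CO3²⁻]/Ksp = (1.45×10^-3)(6.974×10^-6) / 3.236×10^-9 = 3.12

Ω = 3.12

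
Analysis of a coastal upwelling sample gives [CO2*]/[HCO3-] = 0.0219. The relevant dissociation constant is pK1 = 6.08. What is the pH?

From K1 = [H⁺][HCO3-]/[CO2*]:  pH = pK1 − log₁₀([CO2*]/[HCO3-])
log₁₀(0.0219) = -1.660
pH = 6.08 − (-1.660) = 7.74

pH = 7.74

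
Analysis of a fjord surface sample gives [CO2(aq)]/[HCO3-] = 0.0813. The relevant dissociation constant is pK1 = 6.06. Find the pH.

pH = 7.15

From K1 = [H⁺][HCO3-]/[CO2(aq)]:  pH = pK1 − log₁₀([CO2(aq)]/[HCO3-])
log₁₀(0.0813) = -1.090
pH = 6.06 − (-1.090) = 7.15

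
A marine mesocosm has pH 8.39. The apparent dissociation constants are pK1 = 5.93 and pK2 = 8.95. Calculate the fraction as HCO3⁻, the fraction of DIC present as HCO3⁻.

α₁ = 0.782

α₁ = 1 / (1 + [H⁺]/K1 + K2/[H⁺]) = 1 / (1 + 10^-2.46 + 10^-0.56)
   = 1 / (1 + 0.0034674 + 0.27542) = 1/1.2789 = 0.7819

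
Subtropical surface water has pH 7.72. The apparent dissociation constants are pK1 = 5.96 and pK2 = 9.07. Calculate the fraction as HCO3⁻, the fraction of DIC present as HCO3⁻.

α₁ = 0.942

α₁ = 1 / (1 + [H⁺]/K1 + K2/[H⁺]) = 1 / (1 + 10^-1.76 + 10^-1.35)
   = 1 / (1 + 0.017378 + 0.044668) = 1/1.0620 = 0.9416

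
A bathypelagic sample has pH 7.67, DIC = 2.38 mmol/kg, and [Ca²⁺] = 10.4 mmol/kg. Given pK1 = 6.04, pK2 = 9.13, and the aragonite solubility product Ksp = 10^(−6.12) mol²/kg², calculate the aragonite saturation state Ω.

α₂ = 1 / (1 + [H⁺]/K2 + [H⁺]²/(K1K2)) = 1 / (1 + 10^+1.46 + 10^-0.17)
   = 1 / (1 + 28.840 + 0.67608) = 1/30.516 = 0.03277
[CO3²⁻] = α₂ × DIC = 0.03277 × 2.38 = 0.07799 mmol/kg
Ksp = 10^(−6.12) = 7.586×10^-7
Ω = [Ca²⁺][CO3²⁻]/Ksp = (10.4×10^-3)(7.799×10^-5) / 7.586×10^-7 = 1.07

Ω = 1.07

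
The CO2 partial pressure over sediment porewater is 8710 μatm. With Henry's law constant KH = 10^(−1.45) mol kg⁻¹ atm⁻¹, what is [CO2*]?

KH = 10^(−1.45) = 3.548×10^-2 mol kg⁻¹ atm⁻¹
[CO2*] = KH · pCO2 = 3.548×10^-2 × 8710×10^-6 atm = 3.09×10^-4 mol/kg

[CO2*] = 309 μmol/kg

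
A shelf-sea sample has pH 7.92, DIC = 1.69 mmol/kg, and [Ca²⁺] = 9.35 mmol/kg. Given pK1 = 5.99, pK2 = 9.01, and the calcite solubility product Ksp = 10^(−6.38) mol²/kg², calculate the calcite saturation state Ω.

Ω = 2.82

α₂ = 1 / (1 + [H⁺]/K2 + [H⁺]²/(K1K2)) = 1 / (1 + 10^+1.09 + 10^-0.84)
   = 1 / (1 + 12.303 + 0.14454) = 1/13.447 = 0.07436
[CO3²⁻] = α₂ × DIC = 0.07436 × 1.69 = 0.1257 mmol/kg
Ksp = 10^(−6.38) = 4.169×10^-7
Ω = [Ca²⁺][CO3²⁻]/Ksp = (9.35×10^-3)(1.257×10^-4) / 4.169×10^-7 = 2.82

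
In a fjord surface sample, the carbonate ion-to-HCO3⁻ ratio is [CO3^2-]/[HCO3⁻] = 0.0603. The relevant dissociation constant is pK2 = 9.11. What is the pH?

pH = 7.89

From K2 = [H⁺][CO3^2-]/[HCO3⁻]:  pH = pK2 + log₁₀([CO3^2-]/[HCO3⁻])
log₁₀(0.0603) = -1.220
pH = 9.11 + (-1.220) = 7.89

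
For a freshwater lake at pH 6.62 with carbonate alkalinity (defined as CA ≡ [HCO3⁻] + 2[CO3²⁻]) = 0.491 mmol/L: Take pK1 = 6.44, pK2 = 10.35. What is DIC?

DIC = 0.815 mmol/L

CA = [HCO3⁻] + 2[CO3²⁻] = (α₁ + 2α₂)·DIC
At pH 6.62: [H⁺]/K1 = 10^-0.18 = 0.66069, K2/[H⁺] = 10^-3.73 = 0.00018621
α₁ = 1/(1 + 0.66069 + 0.00018621) = 1/1.6609 = 0.6021; α₂ = α₁·K2/[H⁺] = 0.0001121
α₁ + 2α₂ = 0.6023
DIC = CA / (α₁ + 2α₂) = 0.491 / 0.6023 = 0.815 mmol/L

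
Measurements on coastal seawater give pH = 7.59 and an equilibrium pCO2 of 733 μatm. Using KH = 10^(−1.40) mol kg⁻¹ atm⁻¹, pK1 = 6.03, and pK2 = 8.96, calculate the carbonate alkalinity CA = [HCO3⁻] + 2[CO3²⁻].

CA = 1.15 mmol/kg

[CO2*] = KH · pCO2 = 10^(−1.40) × 733×10^-6 = 2.918×10^-5 mol/kg
α₀ = 1/(1 + K1/[H⁺] + K1K2/[H⁺]²) = 1/(1 + 10^+1.56 + 10^+0.19) = 0.02574
DIC = [CO2*]/α₀ = 2.918×10^-5 / 0.02574 = 1.134 mmol/kg
CA = (α₁ + 2α₂)·DIC = (0.9344 + 2×0.03986) × 1.134 = 1.15 mmol/kg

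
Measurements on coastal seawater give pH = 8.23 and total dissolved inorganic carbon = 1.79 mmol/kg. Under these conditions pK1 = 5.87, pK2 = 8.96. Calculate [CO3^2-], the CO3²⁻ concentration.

[CO3²⁻] = 0.280 mmol/kg

α₂ = 1 / (1 + [H⁺]/K2 + [H⁺]²/(K1K2)) = 1 / (1 + 10^+0.73 + 10^-1.63)
   = 1 / (1 + 5.3703 + 0.023442) = 1/6.3938 = 0.1564
[CO3²⁻] = α₂ × DIC = 0.1564 × 1.79 = 0.280 mmol/kg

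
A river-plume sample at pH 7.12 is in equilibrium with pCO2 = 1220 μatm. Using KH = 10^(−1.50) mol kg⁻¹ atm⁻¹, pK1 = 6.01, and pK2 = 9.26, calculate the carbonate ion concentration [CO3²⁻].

[CO3²⁻] = 3.60 μmol/kg

[CO2*] = KH · pCO2 = 10^(−1.50) × 1220×10^-6 = 3.858×10^-5 mol/kg
α₀ = 1/(1 + K1/[H⁺] + K1K2/[H⁺]²) = 1/(1 + 10^+1.11 + 10^-1.03) = 0.07155
DIC = [CO2*]/α₀ = 3.858×10^-5 / 0.07155 = 0.5392 mmol/kg
[CO3²⁻] = α₂·DIC; α₂ = 0.006678, so [CO3²⁻] = 0.006678 × 0.5392 = 0.00360 mmol/kg = 3.60 μmol/kg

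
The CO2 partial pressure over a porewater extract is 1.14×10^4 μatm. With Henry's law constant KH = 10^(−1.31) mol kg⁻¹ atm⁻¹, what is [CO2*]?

KH = 10^(−1.31) = 4.898×10^-2 mol kg⁻¹ atm⁻¹
[CO2*] = KH · pCO2 = 4.898×10^-2 × 1.14×10^4×10^-6 atm = 5.58×10^-4 mol/kg

[CO2*] = 558 μmol/kg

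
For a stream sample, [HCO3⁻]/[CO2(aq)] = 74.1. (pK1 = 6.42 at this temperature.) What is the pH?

pH = 8.29

From K1 = [H⁺][HCO3⁻]/[CO2(aq)]:  pH = pK1 + log₁₀([HCO3⁻]/[CO2(aq)])
log₁₀(74.1) = +1.870
pH = 6.42 + (+1.870) = 8.29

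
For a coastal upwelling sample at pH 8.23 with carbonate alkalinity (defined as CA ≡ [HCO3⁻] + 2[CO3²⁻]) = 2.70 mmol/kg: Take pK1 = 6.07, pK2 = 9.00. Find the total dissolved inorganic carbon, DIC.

CA = [HCO3⁻] + 2[CO3²⁻] = (α₁ + 2α₂)·DIC
At pH 8.23: [H⁺]/K1 = 10^-2.16 = 0.0069183, K2/[H⁺] = 10^-0.77 = 0.16982
α₁ = 1/(1 + 0.0069183 + 0.16982) = 1/1.1767 = 0.8498; α₂ = α₁·K2/[H⁺] = 0.1443
α₁ + 2α₂ = 1.1384
DIC = CA / (α₁ + 2α₂) = 2.70 / 1.1384 = 2.37 mmol/kg

DIC = 2.37 mmol/kg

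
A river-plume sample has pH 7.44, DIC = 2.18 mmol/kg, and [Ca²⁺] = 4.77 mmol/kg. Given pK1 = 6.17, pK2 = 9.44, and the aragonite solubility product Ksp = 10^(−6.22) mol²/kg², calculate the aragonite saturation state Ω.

Ω = 0.162

α₂ = 1 / (1 + [H⁺]/K2 + [H⁺]²/(K1K2)) = 1 / (1 + 10^+2.00 + 10^+0.73)
   = 1 / (1 + 100.00 + 5.3703) = 1/106.37 = 0.009401
[CO3²⁻] = α₂ × DIC = 0.009401 × 2.18 = 0.02049 mmol/kg
Ksp = 10^(−6.22) = 6.026×10^-7
Ω = [Ca²⁺][CO3²⁻]/Ksp = (4.77×10^-3)(2.049×10^-5) / 6.026×10^-7 = 0.162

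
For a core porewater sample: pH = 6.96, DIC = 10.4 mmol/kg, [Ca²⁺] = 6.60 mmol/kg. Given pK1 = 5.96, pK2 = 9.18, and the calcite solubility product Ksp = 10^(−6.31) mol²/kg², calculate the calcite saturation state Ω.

α₂ = 1 / (1 + [H⁺]/K2 + [H⁺]²/(K1K2)) = 1 / (1 + 10^+2.22 + 10^+1.22)
   = 1 / (1 + 165.96 + 16.596) = 1/183.55 = 0.005448
[CO3²⁻] = α₂ × DIC = 0.005448 × 10.4 = 0.05666 mmol/kg
Ksp = 10^(−6.31) = 4.898×10^-7
Ω = [Ca²⁺][CO3²⁻]/Ksp = (6.60×10^-3)(5.666×10^-5) / 4.898×10^-7 = 0.764

Ω = 0.764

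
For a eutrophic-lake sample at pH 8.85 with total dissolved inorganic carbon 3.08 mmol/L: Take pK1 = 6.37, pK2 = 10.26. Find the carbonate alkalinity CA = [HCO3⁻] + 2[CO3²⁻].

CA = [HCO3⁻] + 2[CO3²⁻] = (α₁ + 2α₂)·DIC
At pH 8.85: [H⁺]/K1 = 10^-2.48 = 0.0033113, K2/[H⁺] = 10^-1.41 = 0.038905
α₁ = 1/(1 + 0.0033113 + 0.038905) = 1/1.0422 = 0.9595; α₂ = α₁·K2/[H⁺] = 0.03733
α₁ + 2α₂ = 1.0342
CA = 1.0342 × 3.08 = 3.19 mmol/L

CA = 3.19 mmol/L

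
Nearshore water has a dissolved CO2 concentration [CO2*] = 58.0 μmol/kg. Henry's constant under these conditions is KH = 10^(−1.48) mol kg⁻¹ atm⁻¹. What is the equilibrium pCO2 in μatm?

KH = 10^(−1.48) = 3.311×10^-2 mol kg⁻¹ atm⁻¹
pCO2 = [CO2*]/KH = 58.0×10^-6 / 3.311×10^-2 = 1.75×10^-3 atm = 1750 μatm

pCO2 = 1750 μatm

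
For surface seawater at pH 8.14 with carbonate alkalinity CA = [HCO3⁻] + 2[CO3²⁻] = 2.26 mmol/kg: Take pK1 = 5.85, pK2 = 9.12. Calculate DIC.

CA = [HCO3⁻] + 2[CO3²⁻] = (α₁ + 2α₂)·DIC
At pH 8.14: [H⁺]/K1 = 10^-2.29 = 0.0051286, K2/[H⁺] = 10^-0.98 = 0.10471
α₁ = 1/(1 + 0.0051286 + 0.10471) = 1/1.1098 = 0.9010; α₂ = α₁·K2/[H⁺] = 0.09435
α₁ + 2α₂ = 1.0897
DIC = CA / (α₁ + 2α₂) = 2.26 / 1.0897 = 2.07 mmol/kg

DIC = 2.07 mmol/kg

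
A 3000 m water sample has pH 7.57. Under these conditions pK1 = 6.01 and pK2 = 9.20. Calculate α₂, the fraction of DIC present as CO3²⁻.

α₂ = 1 / (1 + [H⁺]/K2 + [H⁺]²/(K1K2)) = 1 / (1 + 10^+1.63 + 10^+0.07)
   = 1 / (1 + 42.658 + 1.1749) = 1/44.833 = 0.02231

α₂ = 0.0223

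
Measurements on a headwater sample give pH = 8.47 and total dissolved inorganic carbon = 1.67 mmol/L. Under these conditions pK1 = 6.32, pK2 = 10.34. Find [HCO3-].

α₁ = 1 / (1 + [H⁺]/K1 + K2/[H⁺]) = 1 / (1 + 10^-2.15 + 10^-1.87)
   = 1 / (1 + 0.0070795 + 0.013490) = 1/1.0206 = 0.9798
[HCO3⁻] = α₁ × DIC = 0.9798 × 1.67 = 1.64 mmol/L

[HCO3⁻] = 1.64 mmol/L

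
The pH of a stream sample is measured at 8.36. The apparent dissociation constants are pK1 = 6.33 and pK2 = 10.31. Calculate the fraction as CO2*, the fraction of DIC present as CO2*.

α₀ = 0.00914

α₀ = 1 / (1 + K1/[H⁺] + K1K2/[H⁺]²) = 1 / (1 + 10^+2.03 + 10^+0.08)
   = 1 / (1 + 107.15 + 1.2023) = 1/109.35 = 0.009145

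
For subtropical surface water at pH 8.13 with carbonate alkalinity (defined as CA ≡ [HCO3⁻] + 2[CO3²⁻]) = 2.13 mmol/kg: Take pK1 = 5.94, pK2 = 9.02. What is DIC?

DIC = 1.92 mmol/kg

CA = [HCO3⁻] + 2[CO3²⁻] = (α₁ + 2α₂)·DIC
At pH 8.13: [H⁺]/K1 = 10^-2.19 = 0.0064565, K2/[H⁺] = 10^-0.89 = 0.12882
α₁ = 1/(1 + 0.0064565 + 0.12882) = 1/1.1353 = 0.8808; α₂ = α₁·K2/[H⁺] = 0.1135
α₁ + 2α₂ = 1.1078
DIC = CA / (α₁ + 2α₂) = 2.13 / 1.1078 = 1.92 mmol/kg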